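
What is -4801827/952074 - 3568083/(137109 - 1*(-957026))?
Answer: -2883642012929/347232495330 ≈ -8.3046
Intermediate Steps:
-4801827/952074 - 3568083/(137109 - 1*(-957026)) = -4801827*1/952074 - 3568083/(137109 + 957026) = -1600609/317358 - 3568083/1094135 = -2883642012929/347232495330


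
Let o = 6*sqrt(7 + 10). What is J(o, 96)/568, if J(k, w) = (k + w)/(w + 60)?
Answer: 1/923 + sqrt(17)/14768 ≈ 0.0013626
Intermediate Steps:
o = 6*sqrt(17) ≈ 24.739
J(k, w) = (k + w)/(60 + w)
J(o, 96)/568 = ((6*sqrt(17) + 96)/(60 + 96))/568 = ((96 + 6*sqrt(17))/156)*(1/568) = (8/13 + sqrt(17)/26)*(1/568) = 1/923 + sqrt(17)/14768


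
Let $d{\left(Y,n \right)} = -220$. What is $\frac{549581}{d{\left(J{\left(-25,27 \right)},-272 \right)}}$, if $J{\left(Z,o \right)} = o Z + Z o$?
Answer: $- \frac{549581}{220} \approx -2498.1$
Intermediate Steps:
$J{\left(Z,o \right)} = 2 Z o$ ($J{\left(Z,o \right)} = Z o + Z o = 2 Z o$)
$\frac{549581}{d{\left(J{\left(-25,27 \right)},-272 \right)}} = \frac{549581}{-220} = 549581 \left(- \frac{1}{220}\right) = - \frac{549581}{220}$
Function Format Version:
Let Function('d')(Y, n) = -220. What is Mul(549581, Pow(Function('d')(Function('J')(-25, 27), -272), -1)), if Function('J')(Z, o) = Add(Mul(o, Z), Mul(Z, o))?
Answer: Rational(-549581, 220) ≈ -2498.1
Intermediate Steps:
Function('J')(Z, o) = Mul(2, Z, o) (Function('J')(Z, o) = Add(Mul(Z, o), Mul(Z, o)) = Mul(2, Z, o))
Mul(549581, Pow(Function('d')(Function('J')(-25, 27), -272), -1)) = Mul(549581, Pow(-220, -1)) = Mul(549581, Rational(-1, 220)) = Rational(-549581, 220)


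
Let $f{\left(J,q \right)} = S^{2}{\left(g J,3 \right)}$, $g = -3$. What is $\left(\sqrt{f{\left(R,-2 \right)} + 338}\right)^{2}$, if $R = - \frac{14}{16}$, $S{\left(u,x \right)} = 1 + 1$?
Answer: $342$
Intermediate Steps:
$S{\left(u,x \right)} = 2$
$R = - \frac{7}{8}$ ($R = \left(-14\right) \frac{1}{16} = - \frac{7}{8} \approx -0.875$)
$f{\left(J,q \right)} = 4$ ($f{\left(J,q \right)} = 2^{2} = 4$)
$\left(\sqrt{f{\left(R,-2 \right)} + 338}\right)^{2} = \left(\sqrt{4 + 338}\right)^{2} = \left(\sqrt{342}\right)^{2} = \left(3 \sqrt{38}\right)^{2} = 342$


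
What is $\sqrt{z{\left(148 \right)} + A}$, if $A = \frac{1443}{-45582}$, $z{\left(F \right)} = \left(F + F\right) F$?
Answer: $\frac{\sqrt{10113404009574}}{15194} \approx 209.3$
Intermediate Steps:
$z{\left(F \right)} = 2 F^{2}$ ($z{\left(F \right)} = 2 F F = 2 F^{2}$)
$A = - \frac{481}{15194}$ ($A = 1443 \left(- \frac{1}{45582}\right) = - \frac{481}{15194} \approx -0.031657$)
$\sqrt{z{\left(148 \right)} + A} = \sqrt{2 \cdot 148^{2} - \frac{481}{15194}} = \sqrt{2 \cdot 21904 - \frac{481}{15194}} = \sqrt{43808 - \frac{481}{15194}} = \sqrt{\frac{665618271}{15194}} = \frac{\sqrt{10113404009574}}{15194}$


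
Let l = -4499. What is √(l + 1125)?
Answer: I*√3374 ≈ 58.086*I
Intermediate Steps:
√(l + 1125) = √(-4499 + 1125) = √(-3374) = I*√3374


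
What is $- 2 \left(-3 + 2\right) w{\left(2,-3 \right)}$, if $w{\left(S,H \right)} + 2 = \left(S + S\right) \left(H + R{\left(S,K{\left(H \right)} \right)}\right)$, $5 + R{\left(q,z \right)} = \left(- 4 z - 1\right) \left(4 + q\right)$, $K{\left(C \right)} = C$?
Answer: $460$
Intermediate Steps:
$R{\left(q,z \right)} = -5 + \left(-1 - 4 z\right) \left(4 + q\right)$ ($R{\left(q,z \right)} = -5 + \left(- 4 z - 1\right) \left(4 + q\right) = -5 + \left(-1 - 4 z\right) \left(4 + q\right)$)
$w{\left(S,H \right)} = -2 + 2 S \left(-9 - S - 15 H - 4 H S\right)$ ($w{\left(S,H \right)} = -2 + \left(S + S\right) \left(H - \left(9 + S + 16 H + 4 S H\right)\right) = -2 + 2 S \left(H - \left(9 + S + 16 H + 4 H S\right)\right) = -2 + 2 S \left(-9 - S - 15 H - 4 H S\right)$)
$- 2 \left(-3 + 2\right) w{\left(2,-3 \right)} = - 2 \left(-3 + 2\right) \left(-2 - 4 \left(9 + 2 + 16 \left(-3\right) + 4 \left(-3\right) 2\right) + 2 \left(-3\right) 2\right) = \left(-2\right) \left(-1\right) \left(-2 - 4 \left(9 + 2 - 48 - 24\right) - 12\right) = 2 \left(-2 - 4 \left(-61\right) - 12\right) = 2 \left(-2 + 244 - 12\right) = 2 \cdot 230 = 460$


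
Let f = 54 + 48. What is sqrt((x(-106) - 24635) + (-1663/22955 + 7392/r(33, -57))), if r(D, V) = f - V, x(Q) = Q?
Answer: I*sqrt(36551736196765410)/1216615 ≈ 157.15*I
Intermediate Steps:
f = 102
r(D, V) = 102 - V
sqrt((x(-106) - 24635) + (-1663/22955 + 7392/r(33, -57))) = sqrt((-106 - 24635) + (-1663/22955 + 7392/(102 - 1*(-57)))) = sqrt(-24741 + (-1663*1/22955 + 7392/(102 + 57))) = sqrt(-24741 + (-1663/22955 + 7392/159)) = sqrt(-24741 + (-1663/22955 + 7392*(1/159))) = sqrt(-24741 + (-1663/22955 + 2464/53)) = sqrt(-24741 + 56472981/1216615) = sqrt(-30043798734/1216615) = I*sqrt(36551736196765410)/1216615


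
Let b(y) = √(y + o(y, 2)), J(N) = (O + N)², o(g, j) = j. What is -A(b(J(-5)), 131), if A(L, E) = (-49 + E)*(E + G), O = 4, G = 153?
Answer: -23288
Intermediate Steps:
J(N) = (4 + N)²
b(y) = √(2 + y) (b(y) = √(y + 2) = √(2 + y))
A(L, E) = (-49 + E)*(153 + E) (A(L, E) = (-49 + E)*(E + 153) = (-49 + E)*(153 + E))
-A(b(J(-5)), 131) = -(-7497 + 131² + 104*131) = -(-7497 + 17161 + 13624) = -1*23288 = -23288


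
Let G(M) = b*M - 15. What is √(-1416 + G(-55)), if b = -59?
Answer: √1814 ≈ 42.591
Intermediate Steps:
G(M) = -15 - 59*M (G(M) = -59*M - 15 = -15 - 59*M)
√(-1416 + G(-55)) = √(-1416 + (-15 - 59*(-55))) = √(-1416 + (-15 + 3245)) = √(-1416 + 3230) = √1814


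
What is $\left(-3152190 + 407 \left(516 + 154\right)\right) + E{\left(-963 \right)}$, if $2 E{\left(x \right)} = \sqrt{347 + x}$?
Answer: $-2879500 + i \sqrt{154} \approx -2.8795 \cdot 10^{6} + 12.41 i$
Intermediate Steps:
$E{\left(x \right)} = \frac{\sqrt{347 + x}}{2}$
$\left(-3152190 + 407 \left(516 + 154\right)\right) + E{\left(-963 \right)} = \left(-3152190 + 407 \left(516 + 154\right)\right) + \frac{\sqrt{347 - 963}}{2} = \left(-3152190 + 407 \cdot 670\right) + \frac{\sqrt{-616}}{2} = \left(-3152190 + 272690\right) + \frac{2 i \sqrt{154}}{2} = -2879500 + i \sqrt{154}$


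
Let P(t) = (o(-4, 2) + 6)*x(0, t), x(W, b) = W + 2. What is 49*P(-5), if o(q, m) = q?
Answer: 196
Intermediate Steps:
x(W, b) = 2 + W
P(t) = 4 (P(t) = (-4 + 6)*(2 + 0) = 2*2 = 4)
49*P(-5) = 49*4 = 196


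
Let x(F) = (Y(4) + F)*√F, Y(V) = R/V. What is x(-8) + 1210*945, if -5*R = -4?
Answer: 1143450 - 78*I*√2/5 ≈ 1.1435e+6 - 22.062*I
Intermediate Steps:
R = ⅘ (R = -⅕*(-4) = ⅘ ≈ 0.80000)
Y(V) = 4/(5*V)
x(F) = √F*(⅕ + F) (x(F) = ((⅘)/4 + F)*√F = ((⅘)*(¼) + F)*√F = (⅕ + F)*√F = √F*(⅕ + F))
x(-8) + 1210*945 = √(-8)*(⅕ - 8) + 1210*945 = (2*I*√2)*(-39/5) + 1143450 = -78*I*√2/5 + 1143450 = 1143450 - 78*I*√2/5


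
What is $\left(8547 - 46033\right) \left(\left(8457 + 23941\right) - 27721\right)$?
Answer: $-175322022$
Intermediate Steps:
$\left(8547 - 46033\right) \left(\left(8457 + 23941\right) - 27721\right) = - 37486 \left(32398 - 27721\right) = \left(-37486\right) 4677 = -175322022$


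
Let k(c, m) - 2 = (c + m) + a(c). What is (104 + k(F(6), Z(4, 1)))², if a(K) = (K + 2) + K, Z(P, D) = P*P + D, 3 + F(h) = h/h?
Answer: 14161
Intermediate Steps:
F(h) = -2 (F(h) = -3 + h/h = -3 + 1 = -2)
Z(P, D) = D + P² (Z(P, D) = P² + D = D + P²)
a(K) = 2 + 2*K (a(K) = (2 + K) + K = 2 + 2*K)
k(c, m) = 4 + m + 3*c (k(c, m) = 2 + ((c + m) + (2 + 2*c)) = 2 + (2 + m + 3*c) = 4 + m + 3*c)
(104 + k(F(6), Z(4, 1)))² = (104 + (4 + (1 + 4²) + 3*(-2)))² = (104 + (4 + (1 + 16) - 6))² = (104 + (4 + 17 - 6))² = (104 + 15)² = 119² = 14161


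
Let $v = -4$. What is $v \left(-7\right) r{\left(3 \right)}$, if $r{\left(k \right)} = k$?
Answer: $84$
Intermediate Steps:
$v \left(-7\right) r{\left(3 \right)} = \left(-4\right) \left(-7\right) 3 = 28 \cdot 3 = 84$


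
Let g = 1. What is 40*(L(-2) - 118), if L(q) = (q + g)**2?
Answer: -4680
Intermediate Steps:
L(q) = (1 + q)**2 (L(q) = (q + 1)**2 = (1 + q)**2)
40*(L(-2) - 118) = 40*((1 - 2)**2 - 118) = 40*((-1)**2 - 118) = 40*(1 - 118) = 40*(-117) = -4680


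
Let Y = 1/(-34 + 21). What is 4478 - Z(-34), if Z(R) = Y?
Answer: 58215/13 ≈ 4478.1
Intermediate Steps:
Y = -1/13 (Y = 1/(-13) = -1/13 ≈ -0.076923)
Z(R) = -1/13
4478 - Z(-34) = 4478 - 1*(-1/13) = 4478 + 1/13 = 58215/13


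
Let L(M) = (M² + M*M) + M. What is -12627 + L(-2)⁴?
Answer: -11331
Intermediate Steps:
L(M) = M + 2*M² (L(M) = (M² + M²) + M = 2*M² + M = M + 2*M²)
-12627 + L(-2)⁴ = -12627 + (-2*(1 + 2*(-2)))⁴ = -12627 + (-2*(1 - 4))⁴ = -12627 + (-2*(-3))⁴ = -12627 + 6⁴ = -12627 + 1296 = -11331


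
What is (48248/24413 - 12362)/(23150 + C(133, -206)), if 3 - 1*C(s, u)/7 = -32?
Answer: -301745258/571142135 ≈ -0.52832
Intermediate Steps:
C(s, u) = 245 (C(s, u) = 21 - 7*(-32) = 21 + 224 = 245)
(48248/24413 - 12362)/(23150 + C(133, -206)) = (48248/24413 - 12362)/(23150 + 245) = (48248*(1/24413) - 12362)/23395 = (48248/24413 - 12362)*(1/23395) = -301745258/24413*1/23395 = -301745258/571142135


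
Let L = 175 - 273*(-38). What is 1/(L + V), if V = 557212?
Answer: 1/567761 ≈ 1.7613e-6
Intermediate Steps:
L = 10549 (L = 175 + 10374 = 10549)
1/(L + V) = 1/(10549 + 557212) = 1/567761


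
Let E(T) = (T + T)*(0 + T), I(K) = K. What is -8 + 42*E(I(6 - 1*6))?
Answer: -8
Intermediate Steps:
E(T) = 2*T**2 (E(T) = (2*T)*T = 2*T**2)
-8 + 42*E(I(6 - 1*6)) = -8 + 42*(2*(6 - 1*6)**2) = -8 + 42*(2*(6 - 6)**2) = -8 + 42*(2*0**2) = -8 + 42*(2*0) = -8 + 42*0 = -8 + 0 = -8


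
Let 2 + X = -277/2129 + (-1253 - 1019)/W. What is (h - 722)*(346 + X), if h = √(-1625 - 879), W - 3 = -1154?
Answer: -611882752714/2450479 + 1694966074*I*√626/2450479 ≈ -2.497e+5 + 17306.0*I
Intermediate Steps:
W = -1151 (W = 3 - 1154 = -1151)
h = 2*I*√626 (h = √(-2504) = 2*I*√626 ≈ 50.04*I)
X = -382697/2450479 (X = -2 + (-277/2129 + (-1253 - 1019)/(-1151)) = -2 + (-277*1/2129 - 2272*(-1/1151)) = -2 + (-277/2129 + 2272/1151) = -2 + 4518261/2450479 = -382697/2450479 ≈ -0.15617)
(h - 722)*(346 + X) = (2*I*√626 - 722)*(346 - 382697/2450479) = (-722 + 2*I*√626)*(847483037/2450479) = -611882752714/2450479 + 1694966074*I*√626/2450479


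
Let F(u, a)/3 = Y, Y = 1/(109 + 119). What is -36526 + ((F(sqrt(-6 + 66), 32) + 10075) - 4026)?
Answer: -2316251/76 ≈ -30477.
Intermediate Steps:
Y = 1/228 ≈ 0.0043860
F(u, a) = 1/76 (F(u, a) = 3*(1/228) = 1/76)
-36526 + ((F(sqrt(-6 + 66), 32) + 10075) - 4026) = -36526 + ((1/76 + 10075) - 4026) = -36526 + (765701/76 - 4026) = -36526 + 459725/76 = -2316251/76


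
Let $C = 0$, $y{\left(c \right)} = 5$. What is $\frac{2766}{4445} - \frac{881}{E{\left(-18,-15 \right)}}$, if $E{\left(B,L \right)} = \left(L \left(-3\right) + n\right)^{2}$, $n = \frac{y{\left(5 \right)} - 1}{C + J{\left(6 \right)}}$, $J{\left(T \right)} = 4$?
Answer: $\frac{1936811}{9405620} \approx 0.20592$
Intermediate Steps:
$n = 1$ ($n = \frac{5 - 1}{0 + 4} = \frac{4}{4} = 4 \cdot \frac{1}{4} = 1$)
$E{\left(B,L \right)} = \left(1 - 3 L\right)^{2}$ ($E{\left(B,L \right)} = \left(L \left(-3\right) + 1\right)^{2} = \left(- 3 L + 1\right)^{2} = \left(1 - 3 L\right)^{2}$)
$\frac{2766}{4445} - \frac{881}{E{\left(-18,-15 \right)}} = \frac{2766}{4445} - \frac{881}{\left(-1 + 3 \left(-15\right)\right)^{2}} = 2766 \cdot \frac{1}{4445} - \frac{881}{\left(-1 - 45\right)^{2}} = \frac{2766}{4445} - \frac{881}{\left(-46\right)^{2}} = \frac{2766}{4445} - \frac{881}{2116} = \frac{1936811}{9405620}$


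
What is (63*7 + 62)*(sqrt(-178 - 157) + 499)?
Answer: 250997 + 503*I*sqrt(335) ≈ 2.51e+5 + 9206.4*I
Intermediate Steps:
(63*7 + 62)*(sqrt(-178 - 157) + 499) = (441 + 62)*(sqrt(-335) + 499) = 503*(I*sqrt(335) + 499) = 503*(499 + I*sqrt(335)) = 250997 + 503*I*sqrt(335)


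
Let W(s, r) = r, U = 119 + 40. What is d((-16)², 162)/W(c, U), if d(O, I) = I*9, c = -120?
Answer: 486/53 ≈ 9.1698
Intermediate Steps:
U = 159
d(O, I) = 9*I
d((-16)², 162)/W(c, U) = (9*162)/159 = 1458*(1/159) = 486/53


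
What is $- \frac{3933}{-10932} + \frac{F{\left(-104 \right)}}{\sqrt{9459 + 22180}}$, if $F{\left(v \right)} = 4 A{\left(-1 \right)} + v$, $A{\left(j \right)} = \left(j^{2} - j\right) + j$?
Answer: $\frac{1311}{3644} - \frac{100 \sqrt{31639}}{31639} \approx -0.20243$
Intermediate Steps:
$A{\left(j \right)} = j^{2}$
$F{\left(v \right)} = 4 + v$ ($F{\left(v \right)} = 4 \left(-1\right)^{2} + v = 4 \cdot 1 + v = 4 + v$)
$- \frac{3933}{-10932} + \frac{F{\left(-104 \right)}}{\sqrt{9459 + 22180}} = - \frac{3933}{-10932} + \frac{4 - 104}{\sqrt{9459 + 22180}} = \left(-3933\right) \left(- \frac{1}{10932}\right) - \frac{100}{\sqrt{31639}} = \frac{1311}{3644} - 100 \frac{\sqrt{31639}}{31639} = \frac{1311}{3644} - \frac{100 \sqrt{31639}}{31639}$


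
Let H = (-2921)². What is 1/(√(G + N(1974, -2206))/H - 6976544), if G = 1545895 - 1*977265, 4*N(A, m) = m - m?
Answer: -253943189414621654032/1771645834451442212706741093 - 8532241*√568630/3543291668902884425413482186 ≈ -1.4334e-7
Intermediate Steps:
N(A, m) = 0 (N(A, m) = (m - m)/4 = (¼)*0 = 0)
G = 568630 (G = 1545895 - 977265 = 568630)
H = 8532241
1/(√(G + N(1974, -2206))/H - 6976544) = 1/(√(568630 + 0)/8532241 - 6976544) = 1/(√568630*(1/8532241) - 6976544) = 1/(√568630/8532241 - 6976544) = 1/(-6976544 + √568630/8532241)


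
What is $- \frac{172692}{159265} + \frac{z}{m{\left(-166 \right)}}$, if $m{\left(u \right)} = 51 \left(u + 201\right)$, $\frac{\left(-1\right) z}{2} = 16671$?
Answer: $- \frac{74912918}{3790507} \approx -19.763$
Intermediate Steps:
$z = -33342$ ($z = \left(-2\right) 16671 = -33342$)
$m{\left(u \right)} = 10251 + 51 u$ ($m{\left(u \right)} = 51 \left(201 + u\right) = 10251 + 51 u$)
$- \frac{172692}{159265} + \frac{z}{m{\left(-166 \right)}} = - \frac{172692}{159265} - \frac{33342}{10251 + 51 \left(-166\right)} = \left(-172692\right) \frac{1}{159265} - \frac{33342}{10251 - 8466} = - \frac{172692}{159265} - \frac{33342}{1785} = - \frac{172692}{159265} - \frac{11114}{595} = - \frac{74912918}{3790507}$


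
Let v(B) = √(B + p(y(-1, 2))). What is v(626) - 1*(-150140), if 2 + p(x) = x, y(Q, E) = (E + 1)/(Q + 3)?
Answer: 150140 + 3*√278/2 ≈ 1.5017e+5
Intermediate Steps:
y(Q, E) = (1 + E)/(3 + Q)
p(x) = -2 + x
v(B) = √(-½ + B) (v(B) = √(B + (-2 + (1 + 2)/(3 - 1))) = √(B + (-2 + 3/2)) = √(B - ½) = √(-½ + B))
v(626) - 1*(-150140) = √(-2 + 4*626)/2 - 1*(-150140) = √(-2 + 2504)/2 + 150140 = √2502/2 + 150140 = (3*√278)/2 + 150140 = 3*√278/2 + 150140 = 150140 + 3*√278/2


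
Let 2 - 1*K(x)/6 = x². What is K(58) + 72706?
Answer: 52534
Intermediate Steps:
K(x) = 12 - 6*x²
K(58) + 72706 = (12 - 6*58²) + 72706 = (12 - 6*3364) + 72706 = (12 - 20184) + 72706 = -20172 + 72706 = 52534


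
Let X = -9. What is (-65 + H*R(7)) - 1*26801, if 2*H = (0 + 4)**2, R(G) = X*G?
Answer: -27370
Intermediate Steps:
R(G) = -9*G
H = 8 (H = (0 + 4)**2/2 = (1/2)*4**2 = (1/2)*16 = 8)
(-65 + H*R(7)) - 1*26801 = (-65 + 8*(-9*7)) - 1*26801 = (-65 + 8*(-63)) - 26801 = (-65 - 504) - 26801 = -569 - 26801 = -27370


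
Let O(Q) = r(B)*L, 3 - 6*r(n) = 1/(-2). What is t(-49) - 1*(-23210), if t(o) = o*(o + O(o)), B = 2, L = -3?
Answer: 102787/4 ≈ 25697.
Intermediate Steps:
r(n) = 7/12 (r(n) = 1/2 - 1/6/(-2) = 1/2 - 1/6*(-1/2) = 1/2 + 1/12 = 7/12)
O(Q) = -7/4 (O(Q) = (7/12)*(-3) = -7/4)
t(o) = o*(-7/4 + o) (t(o) = o*(o - 7/4) = o*(-7/4 + o))
t(-49) - 1*(-23210) = (1/4)*(-49)*(-7 + 4*(-49)) - 1*(-23210) = (1/4)*(-49)*(-7 - 196) + 23210 = (1/4)*(-49)*(-203) + 23210 = 9947/4 + 23210 = 102787/4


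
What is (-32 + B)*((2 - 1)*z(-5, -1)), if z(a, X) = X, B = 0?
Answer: 32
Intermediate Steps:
(-32 + B)*((2 - 1)*z(-5, -1)) = (-32 + 0)*((2 - 1)*(-1)) = -32*(-1) = 32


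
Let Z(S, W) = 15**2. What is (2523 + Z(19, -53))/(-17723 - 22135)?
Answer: -458/6643 ≈ -0.068945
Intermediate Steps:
Z(S, W) = 225
(2523 + Z(19, -53))/(-17723 - 22135) = (2523 + 225)/(-17723 - 22135) = 2748/(-39858) = 2748*(-1/39858) = -458/6643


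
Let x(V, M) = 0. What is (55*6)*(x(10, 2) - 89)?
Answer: -29370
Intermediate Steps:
(55*6)*(x(10, 2) - 89) = (55*6)*(0 - 89) = 330*(-89) = -29370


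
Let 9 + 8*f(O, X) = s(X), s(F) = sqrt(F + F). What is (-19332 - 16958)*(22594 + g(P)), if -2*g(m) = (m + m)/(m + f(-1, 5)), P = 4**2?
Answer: -11602365245980/14151 - 4645120*sqrt(10)/14151 ≈ -8.1990e+8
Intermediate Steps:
s(F) = sqrt(2)*sqrt(F) (s(F) = sqrt(2*F) = sqrt(2)*sqrt(F))
f(O, X) = -9/8 + sqrt(2)*sqrt(X)/8 (f(O, X) = -9/8 + (sqrt(2)*sqrt(X))/8 = -9/8 + sqrt(2)*sqrt(X)/8)
P = 16
g(m) = -m/(-9/8 + m + sqrt(10)/8) (g(m) = -(m + m)/(2*(m + (-9/8 + sqrt(2)*sqrt(5)/8))) = -2*m/(2*(m + (-9/8 + sqrt(10)/8))) = -2*m/(2*(-9/8 + m + sqrt(10)/8)) = -m/(-9/8 + m + sqrt(10)/8))
(-19332 - 16958)*(22594 + g(P)) = (-19332 - 16958)*(22594 - 8*16/(-9 + sqrt(10) + 8*16)) = -36290*(22594 - 8*16/(-9 + sqrt(10) + 128)) = -36290*(22594 - 8*16/(119 + sqrt(10))) = -36290*(22594 - 128/(119 + sqrt(10))) = -819936260 + 4645120/(119 + sqrt(10))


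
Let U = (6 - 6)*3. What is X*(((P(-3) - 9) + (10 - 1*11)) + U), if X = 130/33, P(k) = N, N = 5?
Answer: -650/33 ≈ -19.697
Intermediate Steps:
P(k) = 5
U = 0 (U = 0*3 = 0)
X = 130/33 (X = 130*(1/33) = 130/33 ≈ 3.9394)
X*(((P(-3) - 9) + (10 - 1*11)) + U) = 130*(((5 - 9) + (10 - 1*11)) + 0)/33 = 130*((-4 + (10 - 11)) + 0)/33 = 130*((-4 - 1) + 0)/33 = 130*(-5 + 0)/33 = (130/33)*(-5) = -650/33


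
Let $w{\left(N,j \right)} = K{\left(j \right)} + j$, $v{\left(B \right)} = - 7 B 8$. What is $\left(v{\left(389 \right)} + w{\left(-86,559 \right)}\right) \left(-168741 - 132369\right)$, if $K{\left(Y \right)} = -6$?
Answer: $6392866410$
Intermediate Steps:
$v{\left(B \right)} = - 56 B$
$w{\left(N,j \right)} = -6 + j$
$\left(v{\left(389 \right)} + w{\left(-86,559 \right)}\right) \left(-168741 - 132369\right) = \left(\left(-56\right) 389 + \left(-6 + 559\right)\right) \left(-168741 - 132369\right) = \left(-21784 + 553\right) \left(-301110\right) = \left(-21231\right) \left(-301110\right) = 6392866410$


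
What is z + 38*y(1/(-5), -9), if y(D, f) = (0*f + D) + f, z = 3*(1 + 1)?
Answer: -1718/5 ≈ -343.60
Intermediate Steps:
z = 6 (z = 3*2 = 6)
y(D, f) = D + f (y(D, f) = (0 + D) + f = D + f)
z + 38*y(1/(-5), -9) = 6 + 38*(1/(-5) - 9) = 6 + 38*(-⅕ - 9) = 6 + 38*(-46/5) = 6 - 1748/5 = -1718/5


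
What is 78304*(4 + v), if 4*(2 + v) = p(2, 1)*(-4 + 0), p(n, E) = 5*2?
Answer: -626432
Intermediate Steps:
p(n, E) = 10
v = -12 (v = -2 + (10*(-4 + 0))/4 = -2 + (10*(-4))/4 = -2 + (1/4)*(-40) = -2 - 10 = -12)
78304*(4 + v) = 78304*(4 - 12) = 78304*(-8) = -626432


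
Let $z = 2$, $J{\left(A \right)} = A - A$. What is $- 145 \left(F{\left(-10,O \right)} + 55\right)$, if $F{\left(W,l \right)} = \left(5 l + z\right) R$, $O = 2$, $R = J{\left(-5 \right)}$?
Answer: $-7975$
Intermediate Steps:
$J{\left(A \right)} = 0$
$R = 0$
$F{\left(W,l \right)} = 0$ ($F{\left(W,l \right)} = \left(5 l + 2\right) 0 = \left(2 + 5 l\right) 0 = 0$)
$- 145 \left(F{\left(-10,O \right)} + 55\right) = - 145 \left(0 + 55\right) = \left(-145\right) 55 = -7975$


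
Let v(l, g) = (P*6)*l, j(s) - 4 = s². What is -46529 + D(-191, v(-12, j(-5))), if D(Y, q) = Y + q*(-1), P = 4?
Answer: -46432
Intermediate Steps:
j(s) = 4 + s²
v(l, g) = 24*l (v(l, g) = (4*6)*l = 24*l)
D(Y, q) = Y - q
-46529 + D(-191, v(-12, j(-5))) = -46529 + (-191 - 24*(-12)) = -46529 + (-191 - 1*(-288)) = -46529 + (-191 + 288) = -46529 + 97 = -46432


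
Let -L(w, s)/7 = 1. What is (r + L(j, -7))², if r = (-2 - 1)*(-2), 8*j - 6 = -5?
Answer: 1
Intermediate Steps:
j = ⅛ (j = ¾ + (⅛)*(-5) = ¾ - 5/8 = ⅛ ≈ 0.12500)
L(w, s) = -7 (L(w, s) = -7*1 = -7)
r = 6 (r = -3*(-2) = 6)
(r + L(j, -7))² = (6 - 7)² = (-1)² = 1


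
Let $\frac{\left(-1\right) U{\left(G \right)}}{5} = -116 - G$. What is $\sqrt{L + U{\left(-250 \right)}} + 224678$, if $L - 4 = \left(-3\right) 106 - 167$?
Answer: $224678 + i \sqrt{1151} \approx 2.2468 \cdot 10^{5} + 33.926 i$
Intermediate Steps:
$L = -481$ ($L = 4 - 485 = -481$)
$U{\left(G \right)} = 580 + 5 G$ ($U{\left(G \right)} = - 5 \left(-116 - G\right) = 580 + 5 G$)
$\sqrt{L + U{\left(-250 \right)}} + 224678 = \sqrt{-481 + \left(580 + 5 \left(-250\right)\right)} + 224678 = \sqrt{-481 + \left(580 - 1250\right)} + 224678 = \sqrt{-481 - 670} + 224678 = \sqrt{-1151} + 224678 = i \sqrt{1151} + 224678 = 224678 + i \sqrt{1151}$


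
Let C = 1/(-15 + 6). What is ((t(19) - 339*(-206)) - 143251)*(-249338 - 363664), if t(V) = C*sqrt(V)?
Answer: 45004767834 + 204334*sqrt(19)/3 ≈ 4.5005e+10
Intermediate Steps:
C = -1/9 (C = 1/(-9) = -1/9 ≈ -0.11111)
t(V) = -sqrt(V)/9
((t(19) - 339*(-206)) - 143251)*(-249338 - 363664) = ((-sqrt(19)/9 - 339*(-206)) - 143251)*(-249338 - 363664) = ((-sqrt(19)/9 + 69834) - 143251)*(-613002) = ((69834 - sqrt(19)/9) - 143251)*(-613002) = (-73417 - sqrt(19)/9)*(-613002) = 45004767834 + 204334*sqrt(19)/3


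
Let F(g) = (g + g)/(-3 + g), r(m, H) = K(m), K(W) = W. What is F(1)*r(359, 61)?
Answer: -359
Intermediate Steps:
r(m, H) = m
F(g) = 2*g/(-3 + g) (F(g) = (2*g)/(-3 + g) = 2*g/(-3 + g))
F(1)*r(359, 61) = (2*1/(-3 + 1))*359 = (2*1/(-2))*359 = (2*1*(-½))*359 = -1*359 = -359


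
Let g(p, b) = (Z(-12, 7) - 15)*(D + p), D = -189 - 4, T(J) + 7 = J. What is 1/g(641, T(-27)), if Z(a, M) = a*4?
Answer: -1/28224 ≈ -3.5431e-5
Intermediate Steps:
T(J) = -7 + J
Z(a, M) = 4*a
D = -193
g(p, b) = 12159 - 63*p (g(p, b) = (4*(-12) - 15)*(-193 + p) = (-48 - 15)*(-193 + p) = -63*(-193 + p) = 12159 - 63*p)
1/g(641, T(-27)) = 1/(12159 - 63*641) = 1/(12159 - 40383) = 1/(-28224) = -1/28224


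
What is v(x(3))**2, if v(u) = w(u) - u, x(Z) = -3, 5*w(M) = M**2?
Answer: 576/25 ≈ 23.040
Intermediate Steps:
w(M) = M**2/5
v(u) = -u + u**2/5 (v(u) = u**2/5 - u = -u + u**2/5)
v(x(3))**2 = ((1/5)*(-3)*(-5 - 3))**2 = ((1/5)*(-3)*(-8))**2 = (24/5)**2 = 576/25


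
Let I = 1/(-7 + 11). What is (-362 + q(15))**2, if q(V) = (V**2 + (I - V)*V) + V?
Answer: 1885129/16 ≈ 1.1782e+5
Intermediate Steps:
I = 1/4 ≈ 0.25000
q(V) = V + V**2 + V*(1/4 - V) (q(V) = (V**2 + (1/4 - V)*V) + V = (V**2 + V*(1/4 - V)) + V = V + V**2 + V*(1/4 - V))
(-362 + q(15))**2 = (-362 + (5/4)*15)**2 = (-362 + 75/4)**2 = (-1373/4)**2 = 1885129/16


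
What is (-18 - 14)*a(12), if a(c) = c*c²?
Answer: -55296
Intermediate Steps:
a(c) = c³
(-18 - 14)*a(12) = (-18 - 14)*12³ = -32*1728 = -55296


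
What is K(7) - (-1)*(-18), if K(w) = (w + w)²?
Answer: 178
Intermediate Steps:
K(w) = 4*w² (K(w) = (2*w)² = 4*w²)
K(7) - (-1)*(-18) = 4*7² - (-1)*(-18) = 4*49 - 1*18 = 196 - 18 = 178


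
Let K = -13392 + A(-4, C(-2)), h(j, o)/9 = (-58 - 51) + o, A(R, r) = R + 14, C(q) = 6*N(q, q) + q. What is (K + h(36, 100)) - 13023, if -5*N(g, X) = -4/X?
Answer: -26486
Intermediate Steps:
N(g, X) = 4/(5*X) (N(g, X) = -(-4)/(5*X) = 4/(5*X))
C(q) = q + 24/(5*q) (C(q) = 6*(4/(5*q)) + q = 24/(5*q) + q = q + 24/(5*q))
A(R, r) = 14 + R
h(j, o) = -981 + 9*o (h(j, o) = 9*((-58 - 51) + o) = 9*(-109 + o) = -981 + 9*o)
K = -13382 (K = -13392 + (14 - 4) = -13392 + 10 = -13382)
(K + h(36, 100)) - 13023 = (-13382 + (-981 + 9*100)) - 13023 = (-13382 + (-981 + 900)) - 13023 = (-13382 - 81) - 13023 = -13463 - 13023 = -26486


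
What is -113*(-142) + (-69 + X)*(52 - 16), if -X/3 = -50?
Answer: 18962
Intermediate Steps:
X = 150 (X = -3*(-50) = 150)
-113*(-142) + (-69 + X)*(52 - 16) = -113*(-142) + (-69 + 150)*(52 - 16) = 16046 + 81*36 = 16046 + 2916 = 18962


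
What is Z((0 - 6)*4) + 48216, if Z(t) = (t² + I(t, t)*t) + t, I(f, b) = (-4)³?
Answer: 50304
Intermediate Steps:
I(f, b) = -64
Z(t) = t² - 63*t (Z(t) = (t² - 64*t) + t = t² - 63*t)
Z((0 - 6)*4) + 48216 = ((0 - 6)*4)*(-63 + (0 - 6)*4) + 48216 = (-6*4)*(-63 - 6*4) + 48216 = -24*(-63 - 24) + 48216 = -24*(-87) + 48216 = 2088 + 48216 = 50304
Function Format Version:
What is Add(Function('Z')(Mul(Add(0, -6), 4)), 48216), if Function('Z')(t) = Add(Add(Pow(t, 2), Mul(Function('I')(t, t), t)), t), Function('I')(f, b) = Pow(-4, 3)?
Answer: 50304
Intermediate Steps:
Function('I')(f, b) = -64
Function('Z')(t) = Add(Pow(t, 2), Mul(-63, t)) (Function('Z')(t) = Add(Add(Pow(t, 2), Mul(-64, t)), t) = Add(Pow(t, 2), Mul(-63, t)))
Add(Function('Z')(Mul(Add(0, -6), 4)), 48216) = Add(Mul(Mul(Add(0, -6), 4), Add(-63, Mul(Add(0, -6), 4))), 48216) = Add(Mul(Mul(-6, 4), Add(-63, Mul(-6, 4))), 48216) = Add(Mul(-24, Add(-63, -24)), 48216) = Add(Mul(-24, -87), 48216) = Add(2088, 48216) = 50304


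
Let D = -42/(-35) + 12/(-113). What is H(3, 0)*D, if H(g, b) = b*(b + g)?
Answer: 0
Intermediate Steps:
D = 618/565 (D = -42*(-1/35) + 12*(-1/113) = 6/5 - 12/113 = 618/565 ≈ 1.0938)
H(3, 0)*D = (0*(0 + 3))*(618/565) = (0*3)*(618/565) = 0*(618/565) = 0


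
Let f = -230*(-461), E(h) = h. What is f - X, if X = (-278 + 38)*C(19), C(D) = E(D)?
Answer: 110590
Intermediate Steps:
C(D) = D
X = -4560 (X = (-278 + 38)*19 = -240*19 = -4560)
f = 106030
f - X = 106030 - 1*(-4560) = 106030 + 4560 = 110590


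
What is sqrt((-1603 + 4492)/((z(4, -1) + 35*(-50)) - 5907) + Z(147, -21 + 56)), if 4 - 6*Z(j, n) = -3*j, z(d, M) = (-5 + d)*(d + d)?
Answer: sqrt(17341250010)/15330 ≈ 8.5901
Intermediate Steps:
z(d, M) = 2*d*(-5 + d) (z(d, M) = (-5 + d)*(2*d) = 2*d*(-5 + d))
Z(j, n) = 2/3 + j/2 (Z(j, n) = 2/3 - (-1)*j/2 = 2/3 + j/2)
sqrt((-1603 + 4492)/((z(4, -1) + 35*(-50)) - 5907) + Z(147, -21 + 56)) = sqrt((-1603 + 4492)/((2*4*(-5 + 4) + 35*(-50)) - 5907) + (2/3 + (1/2)*147)) = sqrt(2889/((2*4*(-1) - 1750) - 5907) + (2/3 + 147/2)) = sqrt(2889/((-8 - 1750) - 5907) + 445/6) = sqrt(2889/(-1758 - 5907) + 445/6) = sqrt(2889/(-7665) + 445/6) = sqrt(2889*(-1/7665) + 445/6) = sqrt(-963/2555 + 445/6) = sqrt(1131197/15330) = sqrt(17341250010)/15330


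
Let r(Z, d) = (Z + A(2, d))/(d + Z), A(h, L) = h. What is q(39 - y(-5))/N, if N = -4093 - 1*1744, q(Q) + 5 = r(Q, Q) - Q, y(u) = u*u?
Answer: 129/40859 ≈ 0.0031572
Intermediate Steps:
y(u) = u²
r(Z, d) = (2 + Z)/(Z + d) (r(Z, d) = (Z + 2)/(d + Z) = (2 + Z)/(Z + d))
q(Q) = -5 - Q + (2 + Q)/(2*Q) (q(Q) = -5 + ((2 + Q)/(Q + Q) - Q) = -5 + ((2 + Q)/((2*Q)) - Q) = -5 + ((1/(2*Q))*(2 + Q) - Q) = -5 + ((2 + Q)/(2*Q) - Q) = -5 + (-Q + (2 + Q)/(2*Q)) = -5 - Q + (2 + Q)/(2*Q))
N = -5837 (N = -4093 - 1744 = -5837)
q(39 - y(-5))/N = (-9/2 + 1/(39 - 1*(-5)²) - (39 - 1*(-5)²))/(-5837) = (-9/2 + 1/(39 - 1*25) - (39 - 1*25))*(-1/5837) = (-9/2 + 1/(39 - 25) - (39 - 25))*(-1/5837) = (-9/2 + 1/14 - 1*14)*(-1/5837) = (-9/2 + 1/14 - 14)*(-1/5837) = -129/7*(-1/5837) = 129/40859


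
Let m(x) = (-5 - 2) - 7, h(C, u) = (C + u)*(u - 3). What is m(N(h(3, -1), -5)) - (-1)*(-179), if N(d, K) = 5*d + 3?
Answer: -193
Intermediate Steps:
h(C, u) = (-3 + u)*(C + u) (h(C, u) = (C + u)*(-3 + u) = (-3 + u)*(C + u))
N(d, K) = 3 + 5*d
m(x) = -14 (m(x) = -7 - 7 = -14)
m(N(h(3, -1), -5)) - (-1)*(-179) = -14 - (-1)*(-179) = -14 - 1*179 = -14 - 179 = -193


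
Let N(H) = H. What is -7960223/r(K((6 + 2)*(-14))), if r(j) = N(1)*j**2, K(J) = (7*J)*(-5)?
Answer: -7960223/15366400 ≈ -0.51803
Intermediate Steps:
K(J) = -35*J
r(j) = j**2 (r(j) = 1*j**2 = j**2)
-7960223/r(K((6 + 2)*(-14))) = -7960223*1/(240100*(6 + 2)**2) = -7960223/((-280*(-14))**2) = -7960223/((-35*(-112))**2) = -7960223/(3920**2) = -7960223/15366400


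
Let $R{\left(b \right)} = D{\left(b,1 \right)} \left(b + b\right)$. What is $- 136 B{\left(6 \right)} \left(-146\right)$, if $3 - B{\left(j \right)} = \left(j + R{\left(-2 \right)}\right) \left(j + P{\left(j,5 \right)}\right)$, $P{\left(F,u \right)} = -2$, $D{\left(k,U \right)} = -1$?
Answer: $-734672$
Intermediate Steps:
$R{\left(b \right)} = - 2 b$ ($R{\left(b \right)} = - (b + b) = - 2 b$)
$B{\left(j \right)} = 3 - \left(-2 + j\right) \left(4 + j\right)$ ($B{\left(j \right)} = 3 - \left(j - -4\right) \left(j - 2\right) = 3 - \left(j + 4\right) \left(-2 + j\right) = 3 - \left(4 + j\right) \left(-2 + j\right) = 3 - \left(-2 + j\right) \left(4 + j\right)$)
$- 136 B{\left(6 \right)} \left(-146\right) = - 136 \left(11 - 6^{2} - 12\right) \left(-146\right) = - 136 \left(11 - 36 - 12\right) \left(-146\right) = \left(-136\right) \left(-37\right) \left(-146\right) = 5032 \left(-146\right) = -734672$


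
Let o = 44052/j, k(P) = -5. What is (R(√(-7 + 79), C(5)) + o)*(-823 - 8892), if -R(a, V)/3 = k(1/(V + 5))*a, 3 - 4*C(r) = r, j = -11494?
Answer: 213982590/5747 - 874350*√2 ≈ -1.1993e+6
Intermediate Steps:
C(r) = ¾ - r/4
R(a, V) = 15*a (R(a, V) = -(-15)*a = 15*a)
o = -22026/5747 (o = 44052/(-11494) = 44052*(-1/11494) = -22026/5747 ≈ -3.8326)
(R(√(-7 + 79), C(5)) + o)*(-823 - 8892) = (15*√(-7 + 79) - 22026/5747)*(-823 - 8892) = (15*√72 - 22026/5747)*(-9715) = (15*(6*√2) - 22026/5747)*(-9715) = (90*√2 - 22026/5747)*(-9715) = (-22026/5747 + 90*√2)*(-9715) = 213982590/5747 - 874350*√2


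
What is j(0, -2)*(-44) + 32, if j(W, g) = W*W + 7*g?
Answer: 648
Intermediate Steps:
j(W, g) = W² + 7*g
j(0, -2)*(-44) + 32 = (0² + 7*(-2))*(-44) + 32 = (0 - 14)*(-44) + 32 = -14*(-44) + 32 = 616 + 32 = 648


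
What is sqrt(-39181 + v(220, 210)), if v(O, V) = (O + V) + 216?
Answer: I*sqrt(38535) ≈ 196.3*I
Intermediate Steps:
v(O, V) = 216 + O + V
sqrt(-39181 + v(220, 210)) = sqrt(-39181 + (216 + 220 + 210)) = sqrt(-39181 + 646) = sqrt(-38535) = I*sqrt(38535)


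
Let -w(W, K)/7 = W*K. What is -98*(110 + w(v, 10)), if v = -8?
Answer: -65660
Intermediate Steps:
w(W, K) = -7*K*W (w(W, K) = -7*W*K = -7*K*W)
-98*(110 + w(v, 10)) = -98*(110 - 7*10*(-8)) = -98*(110 + 560) = -98*670 = -65660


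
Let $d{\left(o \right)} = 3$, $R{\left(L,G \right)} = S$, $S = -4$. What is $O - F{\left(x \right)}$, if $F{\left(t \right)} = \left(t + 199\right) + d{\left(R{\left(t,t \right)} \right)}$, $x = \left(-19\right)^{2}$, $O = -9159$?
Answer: $-9722$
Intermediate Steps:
$x = 361$
$R{\left(L,G \right)} = -4$
$F{\left(t \right)} = 202 + t$ ($F{\left(t \right)} = \left(t + 199\right) + 3 = \left(199 + t\right) + 3 = 202 + t$)
$O - F{\left(x \right)} = -9159 - \left(202 + 361\right) = -9159 - 563 = -9722$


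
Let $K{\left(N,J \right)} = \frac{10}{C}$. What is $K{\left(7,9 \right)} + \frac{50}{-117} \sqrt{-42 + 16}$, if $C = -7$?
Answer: $- \frac{10}{7} - \frac{50 i \sqrt{26}}{117} \approx -1.4286 - 2.1791 i$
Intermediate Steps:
$K{\left(N,J \right)} = - \frac{10}{7}$ ($K{\left(N,J \right)} = \frac{10}{-7} = 10 \left(- \frac{1}{7}\right) = - \frac{10}{7}$)
$K{\left(7,9 \right)} + \frac{50}{-117} \sqrt{-42 + 16} = - \frac{10}{7} + \frac{50}{-117} \sqrt{-42 + 16} = - \frac{10}{7} + 50 \left(- \frac{1}{117}\right) \sqrt{-26} = - \frac{10}{7} - \frac{50 i \sqrt{26}}{117}$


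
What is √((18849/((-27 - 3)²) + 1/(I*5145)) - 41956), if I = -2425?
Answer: I*√21315492957914715/712950 ≈ 204.78*I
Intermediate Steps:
√((18849/((-27 - 3)²) + 1/(I*5145)) - 41956) = √((18849/((-27 - 3)²) + 1/(-2425*5145)) - 41956) = √((18849/((-30)²) - 1/2425*1/5145) - 41956) = √((18849/900 - 1/12476625) - 41956) = √((18849*(1/900) - 1/12476625) - 41956) = √((6283/300 - 1/12476625) - 41956) = √(1045208461/49906500 - 41956) = √(-2092831905539/49906500) = I*√21315492957914715/712950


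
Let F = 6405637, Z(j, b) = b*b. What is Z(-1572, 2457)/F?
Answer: 862407/915091 ≈ 0.94243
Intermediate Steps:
Z(j, b) = b²
Z(-1572, 2457)/F = 2457²/6405637 = 6036849*(1/6405637) = 862407/915091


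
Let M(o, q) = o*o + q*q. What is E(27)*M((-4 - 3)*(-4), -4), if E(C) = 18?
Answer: 14400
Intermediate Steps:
M(o, q) = o² + q²
E(27)*M((-4 - 3)*(-4), -4) = 18*(((-4 - 3)*(-4))² + (-4)²) = 18*((-7*(-4))² + 16) = 18*(28² + 16) = 18*(784 + 16) = 18*800 = 14400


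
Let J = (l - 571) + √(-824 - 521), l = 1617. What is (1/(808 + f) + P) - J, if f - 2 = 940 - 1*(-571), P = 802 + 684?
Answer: 1021241/2321 - I*√1345 ≈ 440.0 - 36.674*I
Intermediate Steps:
P = 1486
f = 1513 (f = 2 + (940 - 1*(-571)) = 2 + (940 + 571) = 2 + 1511 = 1513)
J = 1046 + I*√1345 (J = (1617 - 571) + √(-824 - 521) = 1046 + √(-1345) = 1046 + I*√1345 ≈ 1046.0 + 36.674*I)
(1/(808 + f) + P) - J = (1/(808 + 1513) + 1486) - (1046 + I*√1345) = (1/2321 + 1486) + (-1046 - I*√1345) = 3449007/2321 + (-1046 - I*√1345) = 1021241/2321 - I*√1345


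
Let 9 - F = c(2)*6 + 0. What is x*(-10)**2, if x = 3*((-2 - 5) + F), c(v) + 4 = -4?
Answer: 15000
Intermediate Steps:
c(v) = -8 (c(v) = -4 - 4 = -8)
F = 57 (F = 9 - (-8*6 + 0) = 9 - (-48 + 0) = 9 - 1*(-48) = 9 + 48 = 57)
x = 150 (x = 3*((-2 - 5) + 57) = 3*(-7 + 57) = 3*50 = 150)
x*(-10)**2 = 150*(-10)**2 = 150*100 = 15000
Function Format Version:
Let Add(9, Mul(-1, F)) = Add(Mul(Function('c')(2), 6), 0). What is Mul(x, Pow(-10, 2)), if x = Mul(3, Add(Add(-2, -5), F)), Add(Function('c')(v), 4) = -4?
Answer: 15000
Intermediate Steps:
Function('c')(v) = -8 (Function('c')(v) = Add(-4, -4) = -8)
F = 57 (F = Add(9, Mul(-1, Add(Mul(-8, 6), 0))) = Add(9, Mul(-1, Add(-48, 0))) = Add(9, Mul(-1, -48)) = Add(9, 48) = 57)
x = 150 (x = Mul(3, Add(Add(-2, -5), 57)) = Mul(3, Add(-7, 57)) = Mul(3, 50) = 150)
Mul(x, Pow(-10, 2)) = Mul(150, Pow(-10, 2)) = Mul(150, 100) = 15000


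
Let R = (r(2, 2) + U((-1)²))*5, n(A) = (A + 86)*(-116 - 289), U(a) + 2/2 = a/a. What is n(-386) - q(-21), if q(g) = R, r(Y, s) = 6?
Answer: 121470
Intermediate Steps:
U(a) = 0 (U(a) = -1 + a/a = -1 + 1 = 0)
n(A) = -34830 - 405*A (n(A) = (86 + A)*(-405) = -34830 - 405*A)
R = 30 (R = (6 + 0)*5 = 6*5 = 30)
q(g) = 30
n(-386) - q(-21) = (-34830 - 405*(-386)) - 1*30 = (-34830 + 156330) - 30 = 121500 - 30 = 121470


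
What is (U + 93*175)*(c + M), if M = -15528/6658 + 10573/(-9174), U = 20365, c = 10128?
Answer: 5664639026481200/15270123 ≈ 3.7096e+8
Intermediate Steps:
M = -106424453/30540246 (M = -15528*1/6658 + 10573*(-1/9174) = -7764/3329 - 10573/9174 = -106424453/30540246 ≈ -3.4847)
(U + 93*175)*(c + M) = (20365 + 93*175)*(10128 - 106424453/30540246) = (20365 + 16275)*(309205187035/30540246) = 36640*(309205187035/30540246) = 5664639026481200/15270123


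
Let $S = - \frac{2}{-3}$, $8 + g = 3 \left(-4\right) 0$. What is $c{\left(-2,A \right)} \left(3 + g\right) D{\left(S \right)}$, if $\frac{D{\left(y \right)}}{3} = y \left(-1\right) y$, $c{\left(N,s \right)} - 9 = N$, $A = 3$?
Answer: $\frac{140}{3} \approx 46.667$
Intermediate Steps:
$c{\left(N,s \right)} = 9 + N$
$g = -8$ ($g = -8 + 3 \left(-4\right) 0 = -8 - 0 = -8 + 0 = -8$)
$S = \frac{2}{3}$ ($S = \left(-2\right) \left(- \frac{1}{3}\right) = \frac{2}{3} \approx 0.66667$)
$D{\left(y \right)} = - 3 y^{2}$ ($D{\left(y \right)} = 3 y \left(-1\right) y = 3 - y y = 3 \left(- y^{2}\right) = - 3 y^{2}$)
$c{\left(-2,A \right)} \left(3 + g\right) D{\left(S \right)} = \left(9 - 2\right) \left(3 - 8\right) \left(- 3 \left(\frac{2}{3}\right)^{2}\right) = 7 \left(-5\right) \left(\left(-3\right) \frac{4}{9}\right) = \left(-35\right) \left(- \frac{4}{3}\right) = \frac{140}{3}$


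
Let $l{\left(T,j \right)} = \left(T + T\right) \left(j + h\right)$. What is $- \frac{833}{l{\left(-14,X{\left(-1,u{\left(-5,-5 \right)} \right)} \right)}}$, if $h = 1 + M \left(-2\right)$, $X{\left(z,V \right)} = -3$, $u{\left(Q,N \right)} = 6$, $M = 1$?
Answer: $- \frac{119}{16} \approx -7.4375$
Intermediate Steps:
$h = -1$ ($h = 1 + 1 \left(-2\right) = 1 - 2 = -1$)
$l{\left(T,j \right)} = 2 T \left(-1 + j\right)$ ($l{\left(T,j \right)} = \left(T + T\right) \left(j - 1\right) = 2 T \left(-1 + j\right)$)
$- \frac{833}{l{\left(-14,X{\left(-1,u{\left(-5,-5 \right)} \right)} \right)}} = - \frac{833}{2 \left(-14\right) \left(-1 - 3\right)} = - \frac{833}{2 \left(-14\right) \left(-4\right)} = - \frac{833}{112} = \left(-833\right) \frac{1}{112} = - \frac{119}{16}$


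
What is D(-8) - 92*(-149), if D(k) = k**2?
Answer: 13772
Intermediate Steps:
D(-8) - 92*(-149) = (-8)**2 - 92*(-149) = 64 + 13708 = 13772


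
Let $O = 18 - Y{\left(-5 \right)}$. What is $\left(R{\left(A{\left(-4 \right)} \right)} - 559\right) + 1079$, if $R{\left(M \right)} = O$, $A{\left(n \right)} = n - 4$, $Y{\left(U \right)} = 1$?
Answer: $537$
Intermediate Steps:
$A{\left(n \right)} = -4 + n$
$O = 17$ ($O = 18 - 1 = 17$)
$R{\left(M \right)} = 17$
$\left(R{\left(A{\left(-4 \right)} \right)} - 559\right) + 1079 = \left(17 - 559\right) + 1079 = -542 + 1079 = 537$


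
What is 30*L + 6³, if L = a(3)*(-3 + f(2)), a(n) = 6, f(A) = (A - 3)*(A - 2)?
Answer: -324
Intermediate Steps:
f(A) = (-3 + A)*(-2 + A)
L = -18 (L = 6*(-3 + (6 + 2² - 5*2)) = 6*(-3 + (6 + 4 - 10)) = 6*(-3 + 0) = 6*(-3) = -18)
30*L + 6³ = 30*(-18) + 6³ = -540 + 216 = -324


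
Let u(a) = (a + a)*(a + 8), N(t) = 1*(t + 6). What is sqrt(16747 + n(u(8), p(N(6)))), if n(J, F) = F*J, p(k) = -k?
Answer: 5*sqrt(547) ≈ 116.94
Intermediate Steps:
N(t) = 6 + t (N(t) = 1*(6 + t) = 6 + t)
u(a) = 2*a*(8 + a) (u(a) = (2*a)*(8 + a) = 2*a*(8 + a))
sqrt(16747 + n(u(8), p(N(6)))) = sqrt(16747 + (-(6 + 6))*(2*8*(8 + 8))) = sqrt(16747 + (-1*12)*(2*8*16)) = sqrt(16747 - 12*256) = sqrt(16747 - 3072) = sqrt(13675) = 5*sqrt(547)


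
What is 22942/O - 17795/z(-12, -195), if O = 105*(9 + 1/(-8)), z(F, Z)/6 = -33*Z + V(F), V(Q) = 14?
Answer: 774342251/32051530 ≈ 24.159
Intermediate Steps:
z(F, Z) = 84 - 198*Z (z(F, Z) = 6*(-33*Z + 14) = 6*(14 - 33*Z) = 84 - 198*Z)
O = 7455/8 (O = 105*(9 - 1/8) = 105*(71/8) = 7455/8 ≈ 931.88)
22942/O - 17795/z(-12, -195) = 22942/(7455/8) - 17795/(84 - 198*(-195)) = 22942*(8/7455) - 17795/(84 + 38610) = 183536/7455 - 17795/38694 = 774342251/32051530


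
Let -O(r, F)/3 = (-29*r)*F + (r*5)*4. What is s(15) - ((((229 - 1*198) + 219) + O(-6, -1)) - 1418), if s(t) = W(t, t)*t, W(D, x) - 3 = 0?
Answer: 331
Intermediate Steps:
O(r, F) = -60*r + 87*F*r (O(r, F) = -3*((-29*r)*F + (r*5)*4) = -3*(-29*F*r + (5*r)*4) = -3*(-29*F*r + 20*r) = -3*(20*r - 29*F*r) = -60*r + 87*F*r)
W(D, x) = 3 (W(D, x) = 3 + 0 = 3)
s(t) = 3*t
s(15) - ((((229 - 1*198) + 219) + O(-6, -1)) - 1418) = 3*15 - ((((229 - 1*198) + 219) + 3*(-6)*(-20 + 29*(-1))) - 1418) = 45 - ((((229 - 198) + 219) + 3*(-6)*(-20 - 29)) - 1418) = 45 - (((31 + 219) + 3*(-6)*(-49)) - 1418) = 45 - ((250 + 882) - 1418) = 45 - (1132 - 1418) = 45 - 1*(-286) = 45 + 286 = 331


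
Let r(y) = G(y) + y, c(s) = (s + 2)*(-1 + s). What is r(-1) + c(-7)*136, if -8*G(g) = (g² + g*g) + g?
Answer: 43511/8 ≈ 5438.9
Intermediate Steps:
G(g) = -g²/4 - g/8 (G(g) = -((g² + g*g) + g)/8 = -((g² + g²) + g)/8 = -(2*g² + g)/8 = -(g + 2*g²)/8 = -g²/4 - g/8)
c(s) = (-1 + s)*(2 + s) (c(s) = (2 + s)*(-1 + s) = (-1 + s)*(2 + s))
r(y) = y - y*(1 + 2*y)/8 (r(y) = -y*(1 + 2*y)/8 + y = y - y*(1 + 2*y)/8)
r(-1) + c(-7)*136 = (⅛)*(-1)*(7 - 2*(-1)) + (-2 - 7 + (-7)²)*136 = (⅛)*(-1)*(7 + 2) + (-2 - 7 + 49)*136 = (⅛)*(-1)*9 + 40*136 = -9/8 + 5440 = 43511/8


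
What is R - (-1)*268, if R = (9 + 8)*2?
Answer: 302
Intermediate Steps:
R = 34 (R = 17*2 = 34)
R - (-1)*268 = 34 - (-1)*268 = 34 - 1*(-268) = 34 + 268 = 302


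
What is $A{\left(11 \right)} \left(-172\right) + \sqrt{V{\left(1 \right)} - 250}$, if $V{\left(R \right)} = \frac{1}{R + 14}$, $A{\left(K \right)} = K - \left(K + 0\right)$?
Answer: $\frac{i \sqrt{56235}}{15} \approx 15.809 i$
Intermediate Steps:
$A{\left(K \right)} = 0$ ($A{\left(K \right)} = K - K = 0$)
$V{\left(R \right)} = \frac{1}{14 + R}$
$A{\left(11 \right)} \left(-172\right) + \sqrt{V{\left(1 \right)} - 250} = 0 \left(-172\right) + \sqrt{\frac{1}{14 + 1} - 250} = 0 + \sqrt{\frac{1}{15} - 250} = 0 + \sqrt{- \frac{3749}{15}} = 0 + \frac{i \sqrt{56235}}{15} = \frac{i \sqrt{56235}}{15}$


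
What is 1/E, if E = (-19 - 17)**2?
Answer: 1/1296 ≈ 0.00077160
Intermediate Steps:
E = 1296 (E = (-36)**2 = 1296)
1/E = 1/1296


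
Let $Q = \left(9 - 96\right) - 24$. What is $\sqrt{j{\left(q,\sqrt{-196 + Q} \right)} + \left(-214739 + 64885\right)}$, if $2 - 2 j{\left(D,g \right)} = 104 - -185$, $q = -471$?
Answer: $\frac{i \sqrt{599990}}{2} \approx 387.29 i$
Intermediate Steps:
$Q = -111$ ($Q = -87 - 24 = -111$)
$j{\left(D,g \right)} = - \frac{287}{2}$ ($j{\left(D,g \right)} = 1 - \frac{104 - -185}{2} = 1 - \frac{104 + 185}{2} = 1 - \frac{289}{2} = - \frac{287}{2}$)
$\sqrt{j{\left(q,\sqrt{-196 + Q} \right)} + \left(-214739 + 64885\right)} = \sqrt{- \frac{287}{2} + \left(-214739 + 64885\right)} = \sqrt{- \frac{287}{2} - 149854} = \sqrt{- \frac{299995}{2}} = \frac{i \sqrt{599990}}{2}$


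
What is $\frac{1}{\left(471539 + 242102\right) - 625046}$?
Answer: $\frac{1}{88595} \approx 1.1287 \cdot 10^{-5}$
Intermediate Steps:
$\frac{1}{\left(471539 + 242102\right) - 625046} = \frac{1}{713641 - 625046} = \frac{1}{88595}$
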